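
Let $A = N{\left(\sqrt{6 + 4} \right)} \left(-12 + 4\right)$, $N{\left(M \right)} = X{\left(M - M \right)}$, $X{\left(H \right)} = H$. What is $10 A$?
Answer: $0$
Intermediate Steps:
$N{\left(M \right)} = 0$ ($N{\left(M \right)} = M - M = 0$)
$A = 0$ ($A = 0 \left(-12 + 4\right) = 0 \left(-8\right) = 0$)
$10 A = 10 \cdot 0 = 0$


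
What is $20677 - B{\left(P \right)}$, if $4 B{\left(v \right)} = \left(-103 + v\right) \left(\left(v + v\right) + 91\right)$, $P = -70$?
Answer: $\frac{74231}{4} \approx 18558.0$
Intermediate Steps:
$B{\left(v \right)} = \frac{\left(-103 + v\right) \left(91 + 2 v\right)}{4}$ ($B{\left(v \right)} = \frac{\left(-103 + v\right) \left(\left(v + v\right) + 91\right)}{4} = \frac{\left(-103 + v\right) \left(2 v + 91\right)}{4} = \frac{\left(-103 + v\right) \left(91 + 2 v\right)}{4}$)
$20677 - B{\left(P \right)} = 20677 - \left(- \frac{9373}{4} + \frac{\left(-70\right)^{2}}{2} - - \frac{4025}{2}\right) = 20677 - \left(- \frac{9373}{4} + \frac{1}{2} \cdot 4900 + \frac{4025}{2}\right) = 20677 - \left(- \frac{9373}{4} + 2450 + \frac{4025}{2}\right) = 20677 - \frac{8477}{4} = \frac{74231}{4}$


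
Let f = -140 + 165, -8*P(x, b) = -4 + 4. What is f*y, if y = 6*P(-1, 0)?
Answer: 0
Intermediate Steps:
P(x, b) = 0 (P(x, b) = -(-4 + 4)/8 = -⅛*0 = 0)
f = 25
y = 0 (y = 6*0 = 0)
f*y = 25*0 = 0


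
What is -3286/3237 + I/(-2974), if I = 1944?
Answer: -8032646/4813419 ≈ -1.6688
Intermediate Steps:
-3286/3237 + I/(-2974) = -3286/3237 + 1944/(-2974) = -3286*1/3237 + 1944*(-1/2974) = -3286/3237 - 972/1487 = -8032646/4813419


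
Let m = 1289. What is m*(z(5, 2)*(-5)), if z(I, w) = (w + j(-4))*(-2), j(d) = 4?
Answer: 77340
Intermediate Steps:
z(I, w) = -8 - 2*w (z(I, w) = (w + 4)*(-2) = (4 + w)*(-2) = -8 - 2*w)
m*(z(5, 2)*(-5)) = 1289*((-8 - 2*2)*(-5)) = 1289*((-8 - 4)*(-5)) = 1289*(-12*(-5)) = 1289*60 = 77340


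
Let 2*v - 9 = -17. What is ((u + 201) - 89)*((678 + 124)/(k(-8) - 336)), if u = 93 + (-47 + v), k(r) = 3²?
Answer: -123508/327 ≈ -377.70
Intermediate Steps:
v = -4 (v = 9/2 + (½)*(-17) = 9/2 - 17/2 = -4)
k(r) = 9
u = 42 (u = 93 + (-47 - 4) = 93 - 51 = 42)
((u + 201) - 89)*((678 + 124)/(k(-8) - 336)) = ((42 + 201) - 89)*((678 + 124)/(9 - 336)) = (243 - 89)*(802/(-327)) = 154*(802*(-1/327)) = 154*(-802/327) = -123508/327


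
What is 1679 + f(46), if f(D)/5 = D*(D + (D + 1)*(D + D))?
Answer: 1006779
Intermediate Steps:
f(D) = 5*D*(D + 2*D*(1 + D)) (f(D) = 5*(D*(D + (D + 1)*(D + D))) = 5*(D*(D + (1 + D)*(2*D))) = 5*(D*(D + 2*D*(1 + D))) = 5*D*(D + 2*D*(1 + D)))
1679 + f(46) = 1679 + 46²*(15 + 10*46) = 1679 + 2116*(15 + 460) = 1679 + 2116*475 = 1679 + 1005100 = 1006779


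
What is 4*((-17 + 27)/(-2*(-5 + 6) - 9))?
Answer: -40/11 ≈ -3.6364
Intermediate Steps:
4*((-17 + 27)/(-2*(-5 + 6) - 9)) = 4*(10/(-2*1 - 9)) = 4*(10/(-2 - 9)) = 4*(10/(-11)) = 4*(10*(-1/11)) = 4*(-10/11) = -40/11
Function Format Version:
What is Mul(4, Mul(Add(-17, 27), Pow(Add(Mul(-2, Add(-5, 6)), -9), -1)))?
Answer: Rational(-40, 11) ≈ -3.6364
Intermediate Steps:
Mul(4, Mul(Add(-17, 27), Pow(Add(Mul(-2, Add(-5, 6)), -9), -1))) = Mul(4, Mul(10, Pow(Add(Mul(-2, 1), -9), -1))) = Mul(4, Mul(10, Pow(Add(-2, -9), -1))) = Mul(4, Mul(10, Pow(-11, -1))) = Mul(4, Mul(10, Rational(-1, 11))) = Mul(4, Rational(-10, 11)) = Rational(-40, 11)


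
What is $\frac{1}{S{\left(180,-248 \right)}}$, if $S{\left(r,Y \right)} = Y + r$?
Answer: $- \frac{1}{68} \approx -0.014706$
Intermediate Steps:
$\frac{1}{S{\left(180,-248 \right)}} = \frac{1}{-248 + 180} = \frac{1}{-68} = - \frac{1}{68}$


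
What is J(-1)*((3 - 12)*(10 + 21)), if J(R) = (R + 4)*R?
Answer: 837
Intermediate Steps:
J(R) = R*(4 + R) (J(R) = (4 + R)*R = R*(4 + R))
J(-1)*((3 - 12)*(10 + 21)) = (-(4 - 1))*((3 - 12)*(10 + 21)) = (-1*3)*(-9*31) = -3*(-279) = 837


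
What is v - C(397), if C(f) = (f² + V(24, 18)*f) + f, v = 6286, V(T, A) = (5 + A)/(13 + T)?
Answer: -5622771/37 ≈ -1.5197e+5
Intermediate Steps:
V(T, A) = (5 + A)/(13 + T)
C(f) = f² + 60*f/37 (C(f) = (f² + ((5 + 18)/(13 + 24))*f) + f = (f² + (23/37)*f) + f = (f² + ((1/37)*23)*f) + f = (f² + 23*f/37) + f = f² + 60*f/37)
v - C(397) = 6286 - 397*(60 + 37*397)/37 = 6286 - 397*(60 + 14689)/37 = 6286 - 397*14749/37 = 6286 - 1*5855353/37 = 6286 - 5855353/37 = -5622771/37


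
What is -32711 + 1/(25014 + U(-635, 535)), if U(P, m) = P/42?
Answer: -34345012541/1049953 ≈ -32711.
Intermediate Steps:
U(P, m) = P/42 (U(P, m) = P*(1/42) = P/42)
-32711 + 1/(25014 + U(-635, 535)) = -32711 + 1/(25014 + (1/42)*(-635)) = -32711 + 1/(25014 - 635/42) = -32711 + 1/(1049953/42) = -32711 + 42/1049953 = -34345012541/1049953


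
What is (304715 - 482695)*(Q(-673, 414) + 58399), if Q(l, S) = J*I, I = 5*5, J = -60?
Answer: -10126884020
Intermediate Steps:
I = 25
Q(l, S) = -1500 (Q(l, S) = -60*25 = -1500)
(304715 - 482695)*(Q(-673, 414) + 58399) = (304715 - 482695)*(-1500 + 58399) = -177980*56899 = -10126884020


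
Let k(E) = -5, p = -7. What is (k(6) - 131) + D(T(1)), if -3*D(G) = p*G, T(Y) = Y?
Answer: -401/3 ≈ -133.67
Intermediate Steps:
D(G) = 7*G/3 (D(G) = -(-7)*G/3 = 7*G/3)
(k(6) - 131) + D(T(1)) = (-5 - 131) + (7/3)*1 = -136 + 7/3 = -401/3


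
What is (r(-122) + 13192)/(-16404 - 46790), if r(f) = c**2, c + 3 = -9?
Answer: -6668/31597 ≈ -0.21103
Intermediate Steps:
c = -12 (c = -3 - 9 = -12)
r(f) = 144 (r(f) = (-12)**2 = 144)
(r(-122) + 13192)/(-16404 - 46790) = (144 + 13192)/(-16404 - 46790) = 13336/(-63194) = 13336*(-1/63194) = -6668/31597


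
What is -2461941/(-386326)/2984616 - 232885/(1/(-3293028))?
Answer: 98250966453754658344269/128114973424 ≈ 7.6690e+11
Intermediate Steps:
-2461941/(-386326)/2984616 - 232885/(1/(-3293028)) = -2461941*(-1/386326)*(1/2984616) - 232885/(-1/3293028) = (2461941/386326)*(1/2984616) - 232885*(-3293028) = 273549/128114973424 + 766896825780 = 98250966453754658344269/128114973424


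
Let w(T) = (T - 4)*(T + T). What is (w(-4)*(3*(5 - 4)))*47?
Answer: 9024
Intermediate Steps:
w(T) = 2*T*(-4 + T) (w(T) = (-4 + T)*(2*T) = 2*T*(-4 + T))
(w(-4)*(3*(5 - 4)))*47 = ((2*(-4)*(-4 - 4))*(3*(5 - 4)))*47 = ((2*(-4)*(-8))*(3*1))*47 = (64*3)*47 = 192*47 = 9024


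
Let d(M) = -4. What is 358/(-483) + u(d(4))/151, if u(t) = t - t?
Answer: -358/483 ≈ -0.74120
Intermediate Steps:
u(t) = 0
358/(-483) + u(d(4))/151 = 358/(-483) + 0/151 = 358*(-1/483) + 0*(1/151) = -358/483 + 0 = -358/483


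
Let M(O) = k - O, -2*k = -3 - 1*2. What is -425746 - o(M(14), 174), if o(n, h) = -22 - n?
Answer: -851471/2 ≈ -4.2574e+5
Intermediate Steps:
k = 5/2 (k = -(-3 - 1*2)/2 = -(-3 - 2)/2 = -½*(-5) = 5/2 ≈ 2.5000)
M(O) = 5/2 - O
-425746 - o(M(14), 174) = -425746 - (-22 - (5/2 - 1*14)) = -425746 - (-22 - (5/2 - 14)) = -425746 - (-22 - 1*(-23/2)) = -425746 - (-22 + 23/2) = -425746 - 1*(-21/2) = -425746 + 21/2 = -851471/2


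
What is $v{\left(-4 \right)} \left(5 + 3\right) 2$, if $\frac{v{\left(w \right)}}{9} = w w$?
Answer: $2304$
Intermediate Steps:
$v{\left(w \right)} = 9 w^{2}$ ($v{\left(w \right)} = 9 w w = 9 w^{2}$)
$v{\left(-4 \right)} \left(5 + 3\right) 2 = 9 \left(-4\right)^{2} \left(5 + 3\right) 2 = 9 \cdot 16 \cdot 8 \cdot 2 = 144 \cdot 16 = 2304$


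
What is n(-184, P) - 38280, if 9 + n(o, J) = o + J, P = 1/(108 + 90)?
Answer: -7617653/198 ≈ -38473.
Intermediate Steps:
P = 1/198 ≈ 0.0050505
n(o, J) = -9 + J + o (n(o, J) = -9 + (o + J) = -9 + (J + o) = -9 + J + o)
n(-184, P) - 38280 = (-9 + 1/198 - 184) - 38280 = -38213/198 - 38280 = -7617653/198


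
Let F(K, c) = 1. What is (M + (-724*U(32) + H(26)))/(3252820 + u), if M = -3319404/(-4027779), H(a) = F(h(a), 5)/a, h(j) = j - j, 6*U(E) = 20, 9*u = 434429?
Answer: -84213124679/115232524607018 ≈ -0.00073081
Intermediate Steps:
u = 434429/9 (u = (⅑)*434429 = 434429/9 ≈ 48270.)
U(E) = 10/3 (U(E) = (⅙)*20 = 10/3)
h(j) = 0
H(a) = 1/a
M = 1106468/1342593 (M = -3319404*(-1/4027779) = 1106468/1342593 ≈ 0.82413)
(M + (-724*U(32) + H(26)))/(3252820 + u) = (1106468/1342593 + (-724*10/3 + 1/26))/(3252820 + 434429/9) = (1106468/1342593 + (-7240/3 + 1/26))/(29709809/9) = (1106468/1342593 - 188237/78)*(9/29709809) = -84213124679/34907418*9/29709809 = -84213124679/115232524607018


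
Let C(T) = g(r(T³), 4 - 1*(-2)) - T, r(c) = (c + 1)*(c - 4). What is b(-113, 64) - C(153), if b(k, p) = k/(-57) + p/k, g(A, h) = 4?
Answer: 968830/6441 ≈ 150.42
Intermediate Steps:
r(c) = (1 + c)*(-4 + c)
b(k, p) = -k/57 + p/k (b(k, p) = k*(-1/57) + p/k = -k/57 + p/k)
C(T) = 4 - T
b(-113, 64) - C(153) = (-1/57*(-113) + 64/(-113)) - (4 - 1*153) = (113/57 + 64*(-1/113)) - (4 - 153) = (113/57 - 64/113) - 1*(-149) = 9121/6441 + 149 = 968830/6441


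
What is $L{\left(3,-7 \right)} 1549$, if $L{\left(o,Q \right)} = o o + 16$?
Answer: $38725$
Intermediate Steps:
$L{\left(o,Q \right)} = 16 + o^{2}$ ($L{\left(o,Q \right)} = o^{2} + 16 = 16 + o^{2}$)
$L{\left(3,-7 \right)} 1549 = \left(16 + 3^{2}\right) 1549 = \left(16 + 9\right) 1549 = 25 \cdot 1549 = 38725$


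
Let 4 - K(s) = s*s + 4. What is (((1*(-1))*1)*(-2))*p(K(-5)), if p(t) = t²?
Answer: 1250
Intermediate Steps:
K(s) = -s² (K(s) = 4 - (s*s + 4) = 4 - (s² + 4) = 4 - (4 + s²) = 4 + (-4 - s²) = -s²)
(((1*(-1))*1)*(-2))*p(K(-5)) = (((1*(-1))*1)*(-2))*(-1*(-5)²)² = (-1*1*(-2))*(-1*25)² = -1*(-2)*(-25)² = 2*625 = 1250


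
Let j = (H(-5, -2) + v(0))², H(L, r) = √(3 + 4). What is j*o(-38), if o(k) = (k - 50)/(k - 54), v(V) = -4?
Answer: 22 - 176*√7/23 ≈ 1.7543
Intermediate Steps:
H(L, r) = √7
o(k) = (-50 + k)/(-54 + k)
j = (-4 + √7)² (j = (√7 - 4)² = (-4 + √7)² ≈ 1.8340)
j*o(-38) = (4 - √7)²*((-50 - 38)/(-54 - 38)) = (4 - √7)²*(-88/(-92)) = (4 - √7)²*(-1/92*(-88)) = (4 - √7)²*(22/23) = 22*(4 - √7)²/23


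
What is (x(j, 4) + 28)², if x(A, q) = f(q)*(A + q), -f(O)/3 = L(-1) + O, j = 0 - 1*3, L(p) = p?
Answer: 361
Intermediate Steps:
j = -3 (j = 0 - 3 = -3)
f(O) = 3 - 3*O (f(O) = -3*(-1 + O) = 3 - 3*O)
x(A, q) = (3 - 3*q)*(A + q)
(x(j, 4) + 28)² = (-3*(-1 + 4)*(-3 + 4) + 28)² = (-3*3*1 + 28)² = (-9 + 28)² = 19² = 361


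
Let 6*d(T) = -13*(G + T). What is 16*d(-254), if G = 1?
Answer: 26312/3 ≈ 8770.7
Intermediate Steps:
d(T) = -13/6 - 13*T/6 (d(T) = (-13*(1 + T))/6 = (-13 - 13*T)/6 = -13/6 - 13*T/6)
16*d(-254) = 16*(-13/6 - 13/6*(-254)) = 16*(-13/6 + 1651/3) = 16*(3289/6) = 26312/3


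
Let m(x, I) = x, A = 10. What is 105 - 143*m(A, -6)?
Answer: -1325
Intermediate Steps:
105 - 143*m(A, -6) = 105 - 143*10 = 105 - 1430 = -1325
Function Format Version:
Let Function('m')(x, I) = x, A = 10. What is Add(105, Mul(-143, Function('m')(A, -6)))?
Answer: -1325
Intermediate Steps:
Add(105, Mul(-143, Function('m')(A, -6))) = Add(105, Mul(-143, 10)) = Add(105, -1430) = -1325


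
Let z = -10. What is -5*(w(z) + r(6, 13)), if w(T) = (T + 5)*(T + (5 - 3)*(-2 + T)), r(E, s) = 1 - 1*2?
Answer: -845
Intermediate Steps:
r(E, s) = -1 (r(E, s) = 1 - 2 = -1)
w(T) = (-4 + 3*T)*(5 + T) (w(T) = (5 + T)*(T + 2*(-2 + T)) = (5 + T)*(T + (-4 + 2*T)) = (5 + T)*(-4 + 3*T) = (-4 + 3*T)*(5 + T))
-5*(w(z) + r(6, 13)) = -5*((-20 + 3*(-10)² + 11*(-10)) - 1) = -5*((-20 + 3*100 - 110) - 1) = -5*((-20 + 300 - 110) - 1) = -5*(170 - 1) = -5*169 = -845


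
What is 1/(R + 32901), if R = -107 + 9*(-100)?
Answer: 1/31894 ≈ 3.1354e-5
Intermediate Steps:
R = -1007 (R = -107 - 900 = -1007)
1/(R + 32901) = 1/(-1007 + 32901) = 1/31894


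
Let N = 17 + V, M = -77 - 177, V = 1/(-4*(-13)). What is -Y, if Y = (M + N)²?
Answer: -151856329/2704 ≈ -56160.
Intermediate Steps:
V = 1/52 ≈ 0.019231
M = -254
N = 885/52 (N = 17 + 1/52 = 885/52 ≈ 17.019)
Y = 151856329/2704 (Y = (-254 + 885/52)² = (-12323/52)² = 151856329/2704 ≈ 56160.)
-Y = -1*151856329/2704 = -151856329/2704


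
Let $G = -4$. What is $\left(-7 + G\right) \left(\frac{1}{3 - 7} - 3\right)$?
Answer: $\frac{143}{4} \approx 35.75$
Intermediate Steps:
$\left(-7 + G\right) \left(\frac{1}{3 - 7} - 3\right) = \left(-7 - 4\right) \left(\frac{1}{3 - 7} - 3\right) = - 11 \left(\frac{1}{-4} + \left(-3 + 0\right)\right) = - 11 \left(- \frac{1}{4} - 3\right) = \left(-11\right) \left(- \frac{13}{4}\right) = \frac{143}{4}$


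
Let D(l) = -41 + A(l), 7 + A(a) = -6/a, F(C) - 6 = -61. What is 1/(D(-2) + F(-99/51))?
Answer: -1/100 ≈ -0.010000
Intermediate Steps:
F(C) = -55 (F(C) = 6 - 61 = -55)
A(a) = -7 - 6/a
D(l) = -48 - 6/l (D(l) = -41 + (-7 - 6/l) = -48 - 6/l)
1/(D(-2) + F(-99/51)) = 1/((-48 - 6/(-2)) - 55) = 1/((-48 - 6*(-½)) - 55) = 1/((-48 + 3) - 55) = 1/(-45 - 55) = 1/(-100) = -1/100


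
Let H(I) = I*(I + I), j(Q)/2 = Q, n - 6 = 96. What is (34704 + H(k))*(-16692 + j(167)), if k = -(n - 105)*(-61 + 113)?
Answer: -1363864608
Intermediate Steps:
n = 102 (n = 6 + 96 = 102)
j(Q) = 2*Q
k = 156 (k = -(102 - 105)*(-61 + 113) = -(-3)*52 = -1*(-156) = 156)
H(I) = 2*I² (H(I) = I*(2*I) = 2*I²)
(34704 + H(k))*(-16692 + j(167)) = (34704 + 2*156²)*(-16692 + 2*167) = (34704 + 2*24336)*(-16692 + 334) = (34704 + 48672)*(-16358) = 83376*(-16358) = -1363864608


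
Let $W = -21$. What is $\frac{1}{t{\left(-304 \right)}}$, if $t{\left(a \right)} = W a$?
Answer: $\frac{1}{6384} \approx 0.00015664$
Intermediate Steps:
$t{\left(a \right)} = - 21 a$
$\frac{1}{t{\left(-304 \right)}} = \frac{1}{\left(-21\right) \left(-304\right)} = \frac{1}{6384}$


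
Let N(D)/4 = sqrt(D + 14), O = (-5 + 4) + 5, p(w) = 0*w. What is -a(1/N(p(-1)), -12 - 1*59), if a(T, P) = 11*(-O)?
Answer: 44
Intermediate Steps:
p(w) = 0
O = 4 (O = -1 + 5 = 4)
N(D) = 4*sqrt(14 + D) (N(D) = 4*sqrt(D + 14) = 4*sqrt(14 + D))
a(T, P) = -44 (a(T, P) = 11*(-1*4) = 11*(-4) = -44)
-a(1/N(p(-1)), -12 - 1*59) = -1*(-44) = 44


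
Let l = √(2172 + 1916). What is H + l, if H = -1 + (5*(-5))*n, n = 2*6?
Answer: -301 + 2*√1022 ≈ -237.06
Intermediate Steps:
n = 12
l = 2*√1022 (l = √4088 = 2*√1022 ≈ 63.938)
H = -301 (H = -1 + (5*(-5))*12 = -1 - 25*12 = -1 - 300 = -301)
H + l = -301 + 2*√1022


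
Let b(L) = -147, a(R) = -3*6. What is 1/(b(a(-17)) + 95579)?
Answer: 1/95432 ≈ 1.0479e-5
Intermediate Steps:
a(R) = -18
1/(b(a(-17)) + 95579) = 1/(-147 + 95579) = 1/95432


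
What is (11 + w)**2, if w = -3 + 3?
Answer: 121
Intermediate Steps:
w = 0
(11 + w)**2 = (11 + 0)**2 = 11**2 = 121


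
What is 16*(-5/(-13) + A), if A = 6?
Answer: 1328/13 ≈ 102.15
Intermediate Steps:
16*(-5/(-13) + A) = 16*(-5/(-13) + 6) = 16*(-5*(-1/13) + 6) = 16*(5/13 + 6) = 16*(83/13) = 1328/13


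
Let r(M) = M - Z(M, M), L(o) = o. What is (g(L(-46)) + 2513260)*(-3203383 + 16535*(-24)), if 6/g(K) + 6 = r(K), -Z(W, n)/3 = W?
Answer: -859588152612431/95 ≈ -9.0483e+12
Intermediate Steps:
Z(W, n) = -3*W
r(M) = 4*M (r(M) = M - (-3)*M = M + 3*M = 4*M)
g(K) = 6/(-6 + 4*K)
(g(L(-46)) + 2513260)*(-3203383 + 16535*(-24)) = (3/(-3 + 2*(-46)) + 2513260)*(-3203383 + 16535*(-24)) = (3/(-3 - 92) + 2513260)*(-3203383 - 396840) = (3/(-95) + 2513260)*(-3600223) = (3*(-1/95) + 2513260)*(-3600223) = (-3/95 + 2513260)*(-3600223) = (238759697/95)*(-3600223) = -859588152612431/95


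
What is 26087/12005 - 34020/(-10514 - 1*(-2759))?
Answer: 40714319/6206585 ≈ 6.5599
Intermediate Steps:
26087/12005 - 34020/(-10514 - 1*(-2759)) = 26087*(1/12005) - 34020/(-10514 + 2759) = 26087/12005 - 34020/(-7755) = 26087/12005 - 34020*(-1/7755) = 26087/12005 + 2268/517 = 40714319/6206585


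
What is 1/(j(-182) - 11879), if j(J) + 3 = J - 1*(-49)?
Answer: -1/12015 ≈ -8.3229e-5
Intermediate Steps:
j(J) = 46 + J (j(J) = -3 + (J - 1*(-49)) = -3 + (J + 49) = -3 + (49 + J) = 46 + J)
1/(j(-182) - 11879) = 1/((46 - 182) - 11879) = 1/(-136 - 11879) = 1/(-12015) = -1/12015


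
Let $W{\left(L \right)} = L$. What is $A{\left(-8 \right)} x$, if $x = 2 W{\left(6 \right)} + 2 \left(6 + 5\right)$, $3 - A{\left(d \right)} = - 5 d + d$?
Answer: $-986$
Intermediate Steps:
$A{\left(d \right)} = 3 + 4 d$ ($A{\left(d \right)} = 3 - \left(- 5 d + d\right) = 3 - - 4 d = 3 + 4 d$)
$x = 34$ ($x = 2 \cdot 6 + 2 \left(6 + 5\right) = 12 + 2 \cdot 11 = 12 + 22 = 34$)
$A{\left(-8 \right)} x = \left(3 + 4 \left(-8\right)\right) 34 = \left(3 - 32\right) 34 = \left(-29\right) 34 = -986$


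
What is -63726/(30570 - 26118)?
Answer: -10621/742 ≈ -14.314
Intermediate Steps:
-63726/(30570 - 26118) = -63726/4452 = -63726*1/4452 = -10621/742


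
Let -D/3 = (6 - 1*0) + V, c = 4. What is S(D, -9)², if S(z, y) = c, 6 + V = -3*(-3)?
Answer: 16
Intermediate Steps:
V = 3 (V = -6 - 3*(-3) = -6 + 9 = 3)
D = -27 (D = -3*((6 - 1*0) + 3) = -3*((6 + 0) + 3) = -3*(6 + 3) = -3*9 = -27)
S(z, y) = 4
S(D, -9)² = 4² = 16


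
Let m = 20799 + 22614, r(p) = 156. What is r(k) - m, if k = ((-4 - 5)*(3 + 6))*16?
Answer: -43257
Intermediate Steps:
k = -1296 (k = -9*9*16 = -81*16 = -1296)
m = 43413
r(k) - m = 156 - 1*43413 = 156 - 43413 = -43257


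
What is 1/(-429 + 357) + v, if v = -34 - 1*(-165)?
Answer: 9431/72 ≈ 130.99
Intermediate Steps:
v = 131 (v = -34 + 165 = 131)
1/(-429 + 357) + v = 1/(-429 + 357) + 131 = 1/(-72) + 131 = -1/72 + 131 = 9431/72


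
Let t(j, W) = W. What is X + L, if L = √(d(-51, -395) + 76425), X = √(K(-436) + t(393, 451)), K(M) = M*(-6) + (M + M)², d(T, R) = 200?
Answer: √763451 + 5*√3065 ≈ 1150.6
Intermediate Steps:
K(M) = -6*M + 4*M² (K(M) = -6*M + (2*M)² = -6*M + 4*M²)
X = √763451 (X = √(2*(-436)*(-3 + 2*(-436)) + 451) = √(2*(-436)*(-3 - 872) + 451) = √(2*(-436)*(-875) + 451) = √(763000 + 451) = √763451 ≈ 873.76)
L = 5*√3065 (L = √(200 + 76425) = √76625 = 5*√3065 ≈ 276.81)
X + L = √763451 + 5*√3065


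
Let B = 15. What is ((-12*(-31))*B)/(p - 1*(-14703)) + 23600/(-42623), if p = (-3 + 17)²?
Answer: -113780060/635040077 ≈ -0.17917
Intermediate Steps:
p = 196 (p = 14² = 196)
((-12*(-31))*B)/(p - 1*(-14703)) + 23600/(-42623) = (-12*(-31)*15)/(196 - 1*(-14703)) + 23600/(-42623) = (372*15)/(196 + 14703) + 23600*(-1/42623) = 5580/14899 - 23600/42623 = -113780060/635040077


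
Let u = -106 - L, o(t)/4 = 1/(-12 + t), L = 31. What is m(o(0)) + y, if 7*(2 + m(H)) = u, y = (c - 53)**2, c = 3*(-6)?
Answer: 35136/7 ≈ 5019.4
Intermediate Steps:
c = -18
o(t) = 4/(-12 + t)
y = 5041 (y = (-18 - 53)**2 = (-71)**2 = 5041)
u = -137 (u = -106 - 1*31 = -106 - 31 = -137)
m(H) = -151/7 (m(H) = -2 + (1/7)*(-137) = -2 - 137/7 = -151/7)
m(o(0)) + y = -151/7 + 5041 = 35136/7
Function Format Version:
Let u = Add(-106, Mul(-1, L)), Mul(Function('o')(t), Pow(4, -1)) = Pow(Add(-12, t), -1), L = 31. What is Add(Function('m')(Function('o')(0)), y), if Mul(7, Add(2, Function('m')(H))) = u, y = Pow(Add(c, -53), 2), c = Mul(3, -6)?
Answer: Rational(35136, 7) ≈ 5019.4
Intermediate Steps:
c = -18
Function('o')(t) = Mul(4, Pow(Add(-12, t), -1))
y = 5041 (y = Pow(Add(-18, -53), 2) = Pow(-71, 2) = 5041)
u = -137 (u = Add(-106, Mul(-1, 31)) = Add(-106, -31) = -137)
Function('m')(H) = Rational(-151, 7) (Function('m')(H) = Add(-2, Mul(Rational(1, 7), -137)) = Add(-2, Rational(-137, 7)) = Rational(-151, 7))
Add(Function('m')(Function('o')(0)), y) = Add(Rational(-151, 7), 5041) = Rational(35136, 7)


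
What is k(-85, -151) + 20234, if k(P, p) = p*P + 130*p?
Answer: 13439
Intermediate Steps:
k(P, p) = 130*p + P*p (k(P, p) = P*p + 130*p = 130*p + P*p)
k(-85, -151) + 20234 = -151*(130 - 85) + 20234 = -151*45 + 20234 = -6795 + 20234 = 13439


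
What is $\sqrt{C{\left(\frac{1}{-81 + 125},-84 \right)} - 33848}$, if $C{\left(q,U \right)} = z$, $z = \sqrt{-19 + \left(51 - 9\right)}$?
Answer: $\sqrt{-33848 + \sqrt{23}} \approx 183.97 i$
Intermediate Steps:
$z = \sqrt{23}$ ($z = \sqrt{-19 + \left(51 - 9\right)} = \sqrt{-19 + 42} = \sqrt{23} \approx 4.7958$)
$C{\left(q,U \right)} = \sqrt{23}$
$\sqrt{C{\left(\frac{1}{-81 + 125},-84 \right)} - 33848} = \sqrt{\sqrt{23} - 33848} = \sqrt{-33848 + \sqrt{23}}$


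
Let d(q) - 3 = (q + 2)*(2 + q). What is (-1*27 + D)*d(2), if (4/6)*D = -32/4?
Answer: -741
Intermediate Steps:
D = -12 (D = 3*(-32/4)/2 = 3*(-32*¼)/2 = (3/2)*(-8) = -12)
d(q) = 3 + (2 + q)² (d(q) = 3 + (q + 2)*(2 + q) = 3 + (2 + q)*(2 + q) = 3 + (2 + q)²)
(-1*27 + D)*d(2) = (-1*27 - 12)*(3 + (2 + 2)²) = (-27 - 12)*(3 + 4²) = -39*(3 + 16) = -39*19 = -741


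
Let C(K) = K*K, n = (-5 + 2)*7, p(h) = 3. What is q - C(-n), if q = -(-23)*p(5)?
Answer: -372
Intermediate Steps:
n = -21 (n = -3*7 = -21)
q = 69 (q = -(-23)*3 = -1*(-69) = 69)
C(K) = K²
q - C(-n) = 69 - (-1*(-21))² = 69 - 1*21² = 69 - 1*441 = 69 - 441 = -372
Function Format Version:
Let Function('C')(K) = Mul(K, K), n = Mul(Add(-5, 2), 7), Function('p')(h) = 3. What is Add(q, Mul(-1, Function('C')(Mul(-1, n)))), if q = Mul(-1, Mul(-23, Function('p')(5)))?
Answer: -372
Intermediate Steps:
n = -21 (n = Mul(-3, 7) = -21)
q = 69 (q = Mul(-1, Mul(-23, 3)) = Mul(-1, -69) = 69)
Function('C')(K) = Pow(K, 2)
Add(q, Mul(-1, Function('C')(Mul(-1, n)))) = Add(69, Mul(-1, Pow(Mul(-1, -21), 2))) = Add(69, Mul(-1, Pow(21, 2))) = Add(69, Mul(-1, 441)) = Add(69, -441) = -372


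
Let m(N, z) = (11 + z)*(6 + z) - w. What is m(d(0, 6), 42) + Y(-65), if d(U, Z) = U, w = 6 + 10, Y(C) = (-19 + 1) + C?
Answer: 2445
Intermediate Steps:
Y(C) = -18 + C
w = 16
m(N, z) = -16 + (6 + z)*(11 + z) (m(N, z) = (11 + z)*(6 + z) - 1*16 = (6 + z)*(11 + z) - 16 = -16 + (6 + z)*(11 + z))
m(d(0, 6), 42) + Y(-65) = (50 + 42² + 17*42) + (-18 - 65) = (50 + 1764 + 714) - 83 = 2528 - 83 = 2445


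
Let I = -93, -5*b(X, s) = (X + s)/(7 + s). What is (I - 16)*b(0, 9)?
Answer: 981/80 ≈ 12.262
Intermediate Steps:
b(X, s) = -(X + s)/(5*(7 + s))
(I - 16)*b(0, 9) = (-93 - 16)*((-1*0 - 1*9)/(5*(7 + 9))) = -109*(0 - 9)/(5*16) = -109*(-9)/(5*16) = -109*(-9/80) = 981/80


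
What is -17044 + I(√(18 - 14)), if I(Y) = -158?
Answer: -17202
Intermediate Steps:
-17044 + I(√(18 - 14)) = -17044 - 158 = -17202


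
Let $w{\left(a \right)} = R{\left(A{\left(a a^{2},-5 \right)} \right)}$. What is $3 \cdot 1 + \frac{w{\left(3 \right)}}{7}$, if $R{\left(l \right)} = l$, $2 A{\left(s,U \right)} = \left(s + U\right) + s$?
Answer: $\frac{13}{2} \approx 6.5$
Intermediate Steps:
$A{\left(s,U \right)} = s + \frac{U}{2}$ ($A{\left(s,U \right)} = \frac{\left(s + U\right) + s}{2} = \frac{\left(U + s\right) + s}{2} = \frac{U + 2 s}{2} = s + \frac{U}{2}$)
$w{\left(a \right)} = - \frac{5}{2} + a^{3}$ ($w{\left(a \right)} = a a^{2} + \frac{1}{2} \left(-5\right) = a^{3} - \frac{5}{2} = - \frac{5}{2} + a^{3}$)
$3 \cdot 1 + \frac{w{\left(3 \right)}}{7} = 3 \cdot 1 + \frac{- \frac{5}{2} + 3^{3}}{7} = 3 + \left(- \frac{5}{2} + 27\right) \frac{1}{7} = 3 + \frac{49}{2} \cdot \frac{1}{7} = 3 + \frac{7}{2} = \frac{13}{2}$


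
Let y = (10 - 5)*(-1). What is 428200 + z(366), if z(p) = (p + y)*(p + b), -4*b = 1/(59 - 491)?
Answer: 968243689/1728 ≈ 5.6033e+5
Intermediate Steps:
y = -5 (y = 5*(-1) = -5)
b = 1/1728 (b = -1/(4*(59 - 491)) = -¼/(-432) = -¼*(-1/432) = 1/1728 ≈ 0.00057870)
z(p) = (-5 + p)*(1/1728 + p) (z(p) = (p - 5)*(p + 1/1728) = (-5 + p)*(1/1728 + p))
428200 + z(366) = 428200 + (-5/1728 + 366² - 8639/1728*366) = 428200 + (-5/1728 + 133956 - 526979/288) = 428200 + 228314089/1728 = 968243689/1728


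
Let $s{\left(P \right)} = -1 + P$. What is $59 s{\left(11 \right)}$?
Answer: $590$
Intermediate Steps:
$59 s{\left(11 \right)} = 59 \left(-1 + 11\right) = 59 \cdot 10 = 590$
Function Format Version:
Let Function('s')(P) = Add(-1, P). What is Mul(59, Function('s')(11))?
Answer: 590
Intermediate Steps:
Mul(59, Function('s')(11)) = Mul(59, Add(-1, 11)) = Mul(59, 10) = 590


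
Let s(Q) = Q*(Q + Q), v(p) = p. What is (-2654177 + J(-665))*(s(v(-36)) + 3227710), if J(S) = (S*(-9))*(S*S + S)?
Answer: 8528263531181746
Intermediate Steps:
J(S) = -9*S*(S + S**2) (J(S) = (-9*S)*(S**2 + S) = (-9*S)*(S + S**2) = -9*S*(S + S**2))
s(Q) = 2*Q**2 (s(Q) = Q*(2*Q) = 2*Q**2)
(-2654177 + J(-665))*(s(v(-36)) + 3227710) = (-2654177 + 9*(-665)**2*(-1 - 1*(-665)))*(2*(-36)**2 + 3227710) = (-2654177 + 9*442225*(-1 + 665))*(2*1296 + 3227710) = (-2654177 + 9*442225*664)*(2592 + 3227710) = (-2654177 + 2642736600)*3230302 = 2640082423*3230302 = 8528263531181746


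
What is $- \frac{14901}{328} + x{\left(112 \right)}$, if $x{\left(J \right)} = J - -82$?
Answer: $\frac{48731}{328} \approx 148.57$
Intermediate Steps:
$x{\left(J \right)} = 82 + J$ ($x{\left(J \right)} = J + 82 = 82 + J$)
$- \frac{14901}{328} + x{\left(112 \right)} = - \frac{14901}{328} + \left(82 + 112\right) = \left(-14901\right) \frac{1}{328} + 194 = - \frac{14901}{328} + 194 = \frac{48731}{328}$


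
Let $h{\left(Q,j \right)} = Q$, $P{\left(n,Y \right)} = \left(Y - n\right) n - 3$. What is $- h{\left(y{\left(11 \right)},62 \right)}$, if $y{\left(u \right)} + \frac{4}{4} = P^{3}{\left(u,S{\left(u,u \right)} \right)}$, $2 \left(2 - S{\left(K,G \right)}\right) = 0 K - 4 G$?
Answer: $-2743999$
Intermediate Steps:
$S{\left(K,G \right)} = 2 + 2 G$ ($S{\left(K,G \right)} = 2 - \frac{0 K - 4 G}{2} = 2 - \frac{0 - 4 G}{2} = 2 - \frac{\left(-4\right) G}{2} = 2 + 2 G$)
$P{\left(n,Y \right)} = -3 + n \left(Y - n\right)$ ($P{\left(n,Y \right)} = n \left(Y - n\right) - 3 = -3 + n \left(Y - n\right)$)
$y{\left(u \right)} = -1 + \left(-3 - u^{2} + u \left(2 + 2 u\right)\right)^{3}$ ($y{\left(u \right)} = -1 + \left(-3 - u^{2} + \left(2 + 2 u\right) u\right)^{3} = -1 + \left(-3 - u^{2} + u \left(2 + 2 u\right)\right)^{3}$)
$- h{\left(y{\left(11 \right)},62 \right)} = - (-1 + \left(-3 + 11^{2} + 2 \cdot 11\right)^{3}) = - (-1 + \left(-3 + 121 + 22\right)^{3}) = - (-1 + 140^{3}) = - (-1 + 2744000) = \left(-1\right) 2743999 = -2743999$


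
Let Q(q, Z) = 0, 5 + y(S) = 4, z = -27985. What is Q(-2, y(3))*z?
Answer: 0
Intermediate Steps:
y(S) = -1 (y(S) = -5 + 4 = -1)
Q(-2, y(3))*z = 0*(-27985) = 0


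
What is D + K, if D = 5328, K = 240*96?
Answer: 28368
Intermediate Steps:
K = 23040
D + K = 5328 + 23040 = 28368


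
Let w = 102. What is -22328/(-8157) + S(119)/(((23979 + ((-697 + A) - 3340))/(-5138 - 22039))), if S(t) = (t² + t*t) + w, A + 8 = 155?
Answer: -6300663047344/163865973 ≈ -38450.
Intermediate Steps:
A = 147 (A = -8 + 155 = 147)
S(t) = 102 + 2*t² (S(t) = (t² + t*t) + 102 = (t² + t²) + 102 = 2*t² + 102 = 102 + 2*t²)
-22328/(-8157) + S(119)/(((23979 + ((-697 + A) - 3340))/(-5138 - 22039))) = -22328/(-8157) + (102 + 2*119²)/(((23979 + ((-697 + 147) - 3340))/(-5138 - 22039))) = -22328*(-1/8157) + (102 + 2*14161)/(((23979 + (-550 - 3340))/(-27177))) = 22328/8157 + (102 + 28322)/(((23979 - 3890)*(-1/27177))) = 22328/8157 + 28424/((20089*(-1/27177))) = 22328/8157 + 28424/(-20089/27177) = 22328/8157 + 28424*(-27177/20089) = 22328/8157 - 772479048/20089 = -6300663047344/163865973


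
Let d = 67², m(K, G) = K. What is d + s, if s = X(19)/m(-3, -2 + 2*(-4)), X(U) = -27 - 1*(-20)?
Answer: 13474/3 ≈ 4491.3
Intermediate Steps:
X(U) = -7 (X(U) = -27 + 20 = -7)
d = 4489
s = 7/3 (s = -7/(-3) = -7*(-⅓) = 7/3 ≈ 2.3333)
d + s = 4489 + 7/3 = 13474/3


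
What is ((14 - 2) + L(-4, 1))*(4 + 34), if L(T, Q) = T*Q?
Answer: 304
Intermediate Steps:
L(T, Q) = Q*T
((14 - 2) + L(-4, 1))*(4 + 34) = ((14 - 2) + 1*(-4))*(4 + 34) = (12 - 4)*38 = 8*38 = 304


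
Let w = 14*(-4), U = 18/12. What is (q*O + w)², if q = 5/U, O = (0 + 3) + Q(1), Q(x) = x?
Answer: 16384/9 ≈ 1820.4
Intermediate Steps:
U = 3/2 (U = 18*(1/12) = 3/2 ≈ 1.5000)
w = -56
O = 4 (O = (0 + 3) + 1 = 3 + 1 = 4)
q = 10/3 (q = 5/(3/2) = 5*(⅔) = 10/3 ≈ 3.3333)
(q*O + w)² = ((10/3)*4 - 56)² = (40/3 - 56)² = (-128/3)² = 16384/9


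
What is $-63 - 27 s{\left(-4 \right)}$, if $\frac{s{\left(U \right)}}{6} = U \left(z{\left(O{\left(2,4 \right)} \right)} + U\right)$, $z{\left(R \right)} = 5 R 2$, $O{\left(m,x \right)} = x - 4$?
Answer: $-2655$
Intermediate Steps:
$O{\left(m,x \right)} = -4 + x$ ($O{\left(m,x \right)} = x - 4 = -4 + x$)
$z{\left(R \right)} = 10 R$
$s{\left(U \right)} = 6 U^{2}$ ($s{\left(U \right)} = 6 U \left(10 \left(-4 + 4\right) + U\right) = 6 U \left(10 \cdot 0 + U\right) = 6 U \left(0 + U\right) = 6 U U = 6 U^{2}$)
$-63 - 27 s{\left(-4 \right)} = -63 - 27 \cdot 6 \left(-4\right)^{2} = -63 - 27 \cdot 6 \cdot 16 = -63 - 2592 = -2655$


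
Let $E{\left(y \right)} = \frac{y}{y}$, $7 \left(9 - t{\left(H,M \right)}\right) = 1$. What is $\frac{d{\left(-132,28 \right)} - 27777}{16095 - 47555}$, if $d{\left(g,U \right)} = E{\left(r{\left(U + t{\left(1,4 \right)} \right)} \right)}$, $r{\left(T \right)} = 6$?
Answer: $\frac{6944}{7865} \approx 0.8829$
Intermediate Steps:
$t{\left(H,M \right)} = \frac{62}{7}$ ($t{\left(H,M \right)} = 9 - \frac{1}{7} = \frac{62}{7}$)
$E{\left(y \right)} = 1$
$d{\left(g,U \right)} = 1$
$\frac{d{\left(-132,28 \right)} - 27777}{16095 - 47555} = \frac{1 - 27777}{16095 - 47555} = - \frac{27776}{-31460} = \left(-27776\right) \left(- \frac{1}{31460}\right) = \frac{6944}{7865}$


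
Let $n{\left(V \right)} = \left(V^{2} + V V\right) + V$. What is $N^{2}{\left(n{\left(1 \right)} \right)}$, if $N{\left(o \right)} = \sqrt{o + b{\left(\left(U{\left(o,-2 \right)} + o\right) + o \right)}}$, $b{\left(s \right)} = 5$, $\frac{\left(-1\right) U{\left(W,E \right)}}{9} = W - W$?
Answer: $8$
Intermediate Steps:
$U{\left(W,E \right)} = 0$ ($U{\left(W,E \right)} = - 9 \left(W - W\right) = \left(-9\right) 0 = 0$)
$n{\left(V \right)} = V + 2 V^{2}$ ($n{\left(V \right)} = \left(V^{2} + V^{2}\right) + V = 2 V^{2} + V = V + 2 V^{2}$)
$N{\left(o \right)} = \sqrt{5 + o}$ ($N{\left(o \right)} = \sqrt{o + 5} = \sqrt{5 + o}$)
$N^{2}{\left(n{\left(1 \right)} \right)} = \left(\sqrt{5 + 1 \left(1 + 2 \cdot 1\right)}\right)^{2} = \left(\sqrt{5 + 1 \left(1 + 2\right)}\right)^{2} = \left(\sqrt{5 + 1 \cdot 3}\right)^{2} = \left(\sqrt{5 + 3}\right)^{2} = \left(\sqrt{8}\right)^{2} = \left(2 \sqrt{2}\right)^{2} = 8$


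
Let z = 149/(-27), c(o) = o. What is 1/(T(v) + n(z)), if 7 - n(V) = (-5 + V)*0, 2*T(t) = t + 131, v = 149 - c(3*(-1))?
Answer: 2/297 ≈ 0.0067340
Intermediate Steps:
v = 152 (v = 149 - 3*(-1) = 149 - 1*(-3) = 149 + 3 = 152)
T(t) = 131/2 + t/2 (T(t) = (t + 131)/2 = (131 + t)/2 = 131/2 + t/2)
z = -149/27 (z = 149*(-1/27) = -149/27 ≈ -5.5185)
n(V) = 7 (n(V) = 7 - (-5 + V)*0 = 7 - 1*0 = 7 + 0 = 7)
1/(T(v) + n(z)) = 1/((131/2 + (½)*152) + 7) = 1/((131/2 + 76) + 7) = 1/(283/2 + 7) = 1/(297/2) = 2/297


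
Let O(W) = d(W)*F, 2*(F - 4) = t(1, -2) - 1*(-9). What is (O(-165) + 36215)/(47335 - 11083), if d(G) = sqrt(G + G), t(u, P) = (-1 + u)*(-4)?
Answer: 36215/36252 + 17*I*sqrt(330)/72504 ≈ 0.99898 + 0.0042594*I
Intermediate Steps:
t(u, P) = 4 - 4*u
d(G) = sqrt(2)*sqrt(G) (d(G) = sqrt(2*G) = sqrt(2)*sqrt(G))
F = 17/2 (F = 4 + ((4 - 4*1) - 1*(-9))/2 = 4 + ((4 - 4) + 9)/2 = 4 + (0 + 9)/2 = 4 + (1/2)*9 = 4 + 9/2 = 17/2 ≈ 8.5000)
O(W) = 17*sqrt(2)*sqrt(W)/2 (O(W) = (sqrt(2)*sqrt(W))*(17/2) = 17*sqrt(2)*sqrt(W)/2)
(O(-165) + 36215)/(47335 - 11083) = (17*sqrt(2)*sqrt(-165)/2 + 36215)/(47335 - 11083) = (17*sqrt(2)*(I*sqrt(165))/2 + 36215)/36252 = (17*I*sqrt(330)/2 + 36215)*(1/36252) = (36215 + 17*I*sqrt(330)/2)*(1/36252) = 36215/36252 + 17*I*sqrt(330)/72504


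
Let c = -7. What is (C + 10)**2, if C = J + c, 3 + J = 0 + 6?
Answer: 36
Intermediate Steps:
J = 3 (J = -3 + (0 + 6) = -3 + 6 = 3)
C = -4 (C = 3 - 7 = -4)
(C + 10)**2 = (-4 + 10)**2 = 6**2 = 36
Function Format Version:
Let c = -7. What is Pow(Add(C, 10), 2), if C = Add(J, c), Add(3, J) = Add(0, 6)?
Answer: 36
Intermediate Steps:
J = 3 (J = Add(-3, Add(0, 6)) = Add(-3, 6) = 3)
C = -4 (C = Add(3, -7) = -4)
Pow(Add(C, 10), 2) = Pow(Add(-4, 10), 2) = Pow(6, 2) = 36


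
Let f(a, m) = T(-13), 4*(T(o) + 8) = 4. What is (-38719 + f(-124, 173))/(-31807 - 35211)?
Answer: 19363/33509 ≈ 0.57784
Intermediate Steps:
T(o) = -7 (T(o) = -8 + (¼)*4 = -8 + 1 = -7)
f(a, m) = -7
(-38719 + f(-124, 173))/(-31807 - 35211) = (-38719 - 7)/(-31807 - 35211) = -38726/(-67018) = -38726*(-1/67018) = 19363/33509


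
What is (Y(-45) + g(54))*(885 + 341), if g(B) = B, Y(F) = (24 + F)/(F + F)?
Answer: 997351/15 ≈ 66490.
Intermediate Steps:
Y(F) = (24 + F)/(2*F) (Y(F) = (24 + F)/((2*F)) = (24 + F)*(1/(2*F)) = (24 + F)/(2*F))
(Y(-45) + g(54))*(885 + 341) = ((1/2)*(24 - 45)/(-45) + 54)*(885 + 341) = ((1/2)*(-1/45)*(-21) + 54)*1226 = (7/30 + 54)*1226 = (1627/30)*1226 = 997351/15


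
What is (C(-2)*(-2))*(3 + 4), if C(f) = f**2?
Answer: -56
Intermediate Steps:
(C(-2)*(-2))*(3 + 4) = ((-2)**2*(-2))*(3 + 4) = (4*(-2))*7 = -8*7 = -56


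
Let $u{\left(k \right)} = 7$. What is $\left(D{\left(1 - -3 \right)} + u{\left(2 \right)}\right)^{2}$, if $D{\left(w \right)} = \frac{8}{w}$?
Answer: $81$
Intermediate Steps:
$\left(D{\left(1 - -3 \right)} + u{\left(2 \right)}\right)^{2} = \left(\frac{8}{1 - -3} + 7\right)^{2} = \left(\frac{8}{1 + 3} + 7\right)^{2} = \left(\frac{8}{4} + 7\right)^{2} = \left(8 \cdot \frac{1}{4} + 7\right)^{2} = \left(2 + 7\right)^{2} = 9^{2} = 81$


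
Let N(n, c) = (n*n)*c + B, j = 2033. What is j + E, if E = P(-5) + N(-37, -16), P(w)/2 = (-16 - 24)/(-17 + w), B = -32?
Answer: -218893/11 ≈ -19899.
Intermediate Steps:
P(w) = -80/(-17 + w) (P(w) = 2*((-16 - 24)/(-17 + w)) = 2*(-40/(-17 + w)) = -80/(-17 + w))
N(n, c) = -32 + c*n² (N(n, c) = (n*n)*c - 32 = n²*c - 32 = c*n² - 32 = -32 + c*n²)
E = -241256/11 (E = -80/(-17 - 5) + (-32 - 16*(-37)²) = -80/(-22) + (-32 - 16*1369) = -80*(-1/22) + (-32 - 21904) = 40/11 - 21936 = -241256/11 ≈ -21932.)
j + E = 2033 - 241256/11 = -218893/11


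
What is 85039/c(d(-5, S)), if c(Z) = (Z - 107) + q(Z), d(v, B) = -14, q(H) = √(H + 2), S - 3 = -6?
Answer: -10289719/14653 - 170078*I*√3/14653 ≈ -702.23 - 20.104*I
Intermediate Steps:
S = -3 (S = 3 - 6 = -3)
q(H) = √(2 + H)
c(Z) = -107 + Z + √(2 + Z) (c(Z) = (Z - 107) + √(2 + Z) = (-107 + Z) + √(2 + Z) = -107 + Z + √(2 + Z))
85039/c(d(-5, S)) = 85039/(-107 - 14 + √(2 - 14)) = 85039/(-107 - 14 + √(-12)) = 85039/(-107 - 14 + 2*I*√3) = 85039/(-121 + 2*I*√3)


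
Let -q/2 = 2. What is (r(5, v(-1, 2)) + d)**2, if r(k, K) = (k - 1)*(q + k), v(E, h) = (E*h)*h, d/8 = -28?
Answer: 48400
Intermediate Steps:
q = -4 (q = -2*2 = -4)
d = -224 (d = 8*(-28) = -224)
v(E, h) = E*h**2
r(k, K) = (-1 + k)*(-4 + k) (r(k, K) = (k - 1)*(-4 + k) = (-1 + k)*(-4 + k))
(r(5, v(-1, 2)) + d)**2 = ((4 + 5**2 - 5*5) - 224)**2 = ((4 + 25 - 25) - 224)**2 = (4 - 224)**2 = (-220)**2 = 48400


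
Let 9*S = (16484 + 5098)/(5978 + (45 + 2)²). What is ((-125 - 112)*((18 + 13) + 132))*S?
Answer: -30879046/2729 ≈ -11315.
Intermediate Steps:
S = 2398/8187 (S = ((16484 + 5098)/(5978 + (45 + 2)²))/9 = (21582/(5978 + 47²))/9 = (21582/(5978 + 2209))/9 = (21582/8187)/9 = (21582*(1/8187))/9 = (⅑)*(7194/2729) = 2398/8187 ≈ 0.29290)
((-125 - 112)*((18 + 13) + 132))*S = ((-125 - 112)*((18 + 13) + 132))*(2398/8187) = -237*(31 + 132)*(2398/8187) = -237*163*(2398/8187) = -38631*2398/8187 = -30879046/2729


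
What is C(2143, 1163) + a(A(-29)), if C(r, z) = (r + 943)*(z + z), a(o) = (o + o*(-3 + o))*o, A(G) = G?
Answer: 7151965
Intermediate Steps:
a(o) = o*(o + o*(-3 + o))
C(r, z) = 2*z*(943 + r) (C(r, z) = (943 + r)*(2*z) = 2*z*(943 + r))
C(2143, 1163) + a(A(-29)) = 2*1163*(943 + 2143) + (-29)**2*(-2 - 29) = 2*1163*3086 + 841*(-31) = 7178036 - 26071 = 7151965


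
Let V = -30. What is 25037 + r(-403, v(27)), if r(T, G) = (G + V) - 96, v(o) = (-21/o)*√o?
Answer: 24911 - 7*√3/3 ≈ 24907.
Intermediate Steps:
v(o) = -21/√o
r(T, G) = -126 + G (r(T, G) = (G - 30) - 96 = (-30 + G) - 96 = -126 + G)
25037 + r(-403, v(27)) = 25037 + (-126 - 7*√3/3) = 24911 - 7*√3/3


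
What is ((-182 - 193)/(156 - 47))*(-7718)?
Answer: 2894250/109 ≈ 26553.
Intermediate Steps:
((-182 - 193)/(156 - 47))*(-7718) = -375/109*(-7718) = 2894250/109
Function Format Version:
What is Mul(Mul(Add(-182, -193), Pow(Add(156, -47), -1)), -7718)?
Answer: Rational(2894250, 109) ≈ 26553.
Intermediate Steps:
Mul(Mul(Add(-182, -193), Pow(Add(156, -47), -1)), -7718) = Mul(Mul(-375, Pow(109, -1)), -7718) = Mul(Mul(-375, Rational(1, 109)), -7718) = Mul(Rational(-375, 109), -7718) = Rational(2894250, 109)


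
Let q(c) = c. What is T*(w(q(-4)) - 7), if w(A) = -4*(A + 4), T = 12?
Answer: -84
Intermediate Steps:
w(A) = -16 - 4*A (w(A) = -4*(4 + A) = -16 - 4*A)
T*(w(q(-4)) - 7) = 12*((-16 - 4*(-4)) - 7) = 12*((-16 + 16) - 7) = 12*(0 - 7) = 12*(-7) = -84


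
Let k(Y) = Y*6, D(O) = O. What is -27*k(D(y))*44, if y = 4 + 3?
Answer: -49896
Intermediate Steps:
y = 7
k(Y) = 6*Y
-27*k(D(y))*44 = -162*7*44 = -27*42*44 = -1134*44 = -49896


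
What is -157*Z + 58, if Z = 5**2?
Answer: -3867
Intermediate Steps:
Z = 25
-157*Z + 58 = -157*25 + 58 = -3925 + 58 = -3867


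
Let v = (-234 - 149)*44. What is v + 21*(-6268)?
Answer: -148480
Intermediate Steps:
v = -16852 (v = -383*44 = -16852)
v + 21*(-6268) = -16852 + 21*(-6268) = -16852 - 131628 = -148480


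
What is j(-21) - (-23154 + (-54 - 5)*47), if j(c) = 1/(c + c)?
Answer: 1088933/42 ≈ 25927.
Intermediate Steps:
j(c) = 1/(2*c)
j(-21) - (-23154 + (-54 - 5)*47) = (1/2)/(-21) - (-23154 + (-54 - 5)*47) = (1/2)*(-1/21) - (-23154 - 59*47) = -1/42 - (-23154 - 2773) = -1/42 - 1*(-25927) = -1/42 + 25927 = 1088933/42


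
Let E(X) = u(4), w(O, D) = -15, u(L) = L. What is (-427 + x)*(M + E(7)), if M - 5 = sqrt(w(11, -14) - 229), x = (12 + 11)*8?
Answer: -2187 - 486*I*sqrt(61) ≈ -2187.0 - 3795.8*I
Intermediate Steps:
x = 184 (x = 23*8 = 184)
E(X) = 4
M = 5 + 2*I*sqrt(61) (M = 5 + sqrt(-15 - 229) = 5 + sqrt(-244) = 5 + 2*I*sqrt(61) ≈ 5.0 + 15.62*I)
(-427 + x)*(M + E(7)) = (-427 + 184)*((5 + 2*I*sqrt(61)) + 4) = -243*(9 + 2*I*sqrt(61)) = -2187 - 486*I*sqrt(61)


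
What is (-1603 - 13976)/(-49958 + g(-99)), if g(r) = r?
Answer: 15579/50057 ≈ 0.31122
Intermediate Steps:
(-1603 - 13976)/(-49958 + g(-99)) = (-1603 - 13976)/(-49958 - 99) = -15579/(-50057) = -15579*(-1/50057) = 15579/50057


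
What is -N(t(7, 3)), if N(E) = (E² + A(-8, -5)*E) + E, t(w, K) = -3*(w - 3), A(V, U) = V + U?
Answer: -288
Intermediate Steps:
A(V, U) = U + V
t(w, K) = 9 - 3*w (t(w, K) = -3*(-3 + w) = 9 - 3*w)
N(E) = E² - 12*E (N(E) = (E² + (-5 - 8)*E) + E = (E² - 13*E) + E = E² - 12*E)
-N(t(7, 3)) = -(9 - 3*7)*(-12 + (9 - 3*7)) = -(9 - 21)*(-12 + (9 - 21)) = -(-12)*(-12 - 12) = -(-12)*(-24) = -1*288 = -288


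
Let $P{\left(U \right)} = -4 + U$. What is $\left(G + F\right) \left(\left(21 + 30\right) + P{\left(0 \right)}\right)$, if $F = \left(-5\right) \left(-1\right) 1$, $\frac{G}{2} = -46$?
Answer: $-4089$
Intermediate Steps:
$G = -92$ ($G = 2 \left(-46\right) = -92$)
$F = 5$ ($F = 5 \cdot 1 = 5$)
$\left(G + F\right) \left(\left(21 + 30\right) + P{\left(0 \right)}\right) = \left(-92 + 5\right) \left(\left(21 + 30\right) + \left(-4 + 0\right)\right) = - 87 \left(51 - 4\right) = \left(-87\right) 47 = -4089$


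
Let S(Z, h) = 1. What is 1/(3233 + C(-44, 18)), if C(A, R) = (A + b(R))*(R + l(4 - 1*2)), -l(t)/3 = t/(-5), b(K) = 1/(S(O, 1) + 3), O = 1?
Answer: 1/2393 ≈ 0.00041789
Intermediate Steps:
b(K) = 1/4 (b(K) = 1/(1 + 3) = 1/4)
l(t) = 3*t/5 (l(t) = -3*t/(-5) = -3*t*(-1)/5 = -(-3)*t/5 = 3*t/5)
C(A, R) = (1/4 + A)*(6/5 + R) (C(A, R) = (A + 1/4)*(R + 3*(4 - 1*2)/5) = (1/4 + A)*(R + 3*(4 - 2)/5) = (1/4 + A)*(R + (3/5)*2) = (1/4 + A)*(R + 6/5) = (1/4 + A)*(6/5 + R))
1/(3233 + C(-44, 18)) = 1/(3233 + (3/10 + (1/4)*18 + (6/5)*(-44) - 44*18)) = 1/(3233 + (3/10 + 9/2 - 264/5 - 792)) = 1/(3233 - 840) = 1/2393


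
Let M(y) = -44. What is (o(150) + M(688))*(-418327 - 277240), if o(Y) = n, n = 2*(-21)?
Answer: 59818762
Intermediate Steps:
n = -42
o(Y) = -42
(o(150) + M(688))*(-418327 - 277240) = (-42 - 44)*(-418327 - 277240) = -86*(-695567) = 59818762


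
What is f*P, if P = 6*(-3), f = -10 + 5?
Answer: 90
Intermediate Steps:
f = -5
P = -18
f*P = -5*(-18) = 90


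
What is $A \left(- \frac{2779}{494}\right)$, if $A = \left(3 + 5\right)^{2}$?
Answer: $- \frac{88928}{247} \approx -360.03$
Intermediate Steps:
$A = 64$ ($A = 8^{2} = 64$)
$A \left(- \frac{2779}{494}\right) = 64 \left(- \frac{2779}{494}\right) = - \frac{88928}{247}$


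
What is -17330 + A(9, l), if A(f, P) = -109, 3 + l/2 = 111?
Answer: -17439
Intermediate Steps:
l = 216 (l = -6 + 2*111 = -6 + 222 = 216)
-17330 + A(9, l) = -17330 - 109 = -17439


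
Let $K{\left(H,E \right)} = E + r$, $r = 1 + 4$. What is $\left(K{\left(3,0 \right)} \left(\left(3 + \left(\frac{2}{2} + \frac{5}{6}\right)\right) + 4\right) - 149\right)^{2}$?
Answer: $\frac{395641}{36} \approx 10990.0$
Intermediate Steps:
$r = 5$
$K{\left(H,E \right)} = 5 + E$ ($K{\left(H,E \right)} = E + 5 = 5 + E$)
$\left(K{\left(3,0 \right)} \left(\left(3 + \left(\frac{2}{2} + \frac{5}{6}\right)\right) + 4\right) - 149\right)^{2} = \left(\left(5 + 0\right) \left(\left(3 + \left(\frac{2}{2} + \frac{5}{6}\right)\right) + 4\right) - 149\right)^{2} = \left(5 \left(\left(3 + \left(2 \cdot \frac{1}{2} + 5 \cdot \frac{1}{6}\right)\right) + 4\right) - 149\right)^{2} = \left(5 \left(\left(3 + \left(1 + \frac{5}{6}\right)\right) + 4\right) - 149\right)^{2} = \left(5 \left(\left(3 + \frac{11}{6}\right) + 4\right) - 149\right)^{2} = \left(5 \left(\frac{29}{6} + 4\right) - 149\right)^{2} = \left(5 \cdot \frac{53}{6} - 149\right)^{2} = \left(\frac{265}{6} - 149\right)^{2} = \left(- \frac{629}{6}\right)^{2} = \frac{395641}{36}$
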